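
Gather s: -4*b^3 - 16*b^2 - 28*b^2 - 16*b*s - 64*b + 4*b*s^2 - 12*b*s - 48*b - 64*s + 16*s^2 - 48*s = -4*b^3 - 44*b^2 - 112*b + s^2*(4*b + 16) + s*(-28*b - 112)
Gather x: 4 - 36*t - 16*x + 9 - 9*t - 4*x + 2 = -45*t - 20*x + 15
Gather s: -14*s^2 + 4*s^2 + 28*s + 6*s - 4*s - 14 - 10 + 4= -10*s^2 + 30*s - 20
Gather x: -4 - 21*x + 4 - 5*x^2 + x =-5*x^2 - 20*x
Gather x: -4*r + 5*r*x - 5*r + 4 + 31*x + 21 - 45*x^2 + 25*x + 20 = -9*r - 45*x^2 + x*(5*r + 56) + 45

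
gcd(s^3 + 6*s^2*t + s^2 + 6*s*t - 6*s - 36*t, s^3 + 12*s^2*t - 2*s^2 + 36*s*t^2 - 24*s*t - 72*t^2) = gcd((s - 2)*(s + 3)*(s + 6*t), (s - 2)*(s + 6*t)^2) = s^2 + 6*s*t - 2*s - 12*t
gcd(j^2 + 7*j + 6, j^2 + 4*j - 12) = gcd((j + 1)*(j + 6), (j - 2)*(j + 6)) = j + 6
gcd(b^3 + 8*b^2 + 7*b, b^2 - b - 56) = b + 7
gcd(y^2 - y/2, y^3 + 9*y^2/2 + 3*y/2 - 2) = y - 1/2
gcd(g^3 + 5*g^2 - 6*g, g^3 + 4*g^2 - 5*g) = g^2 - g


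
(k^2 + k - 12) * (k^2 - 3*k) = k^4 - 2*k^3 - 15*k^2 + 36*k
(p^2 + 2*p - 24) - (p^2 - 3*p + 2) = 5*p - 26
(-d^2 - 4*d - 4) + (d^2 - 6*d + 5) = 1 - 10*d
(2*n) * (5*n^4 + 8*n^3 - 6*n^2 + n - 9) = 10*n^5 + 16*n^4 - 12*n^3 + 2*n^2 - 18*n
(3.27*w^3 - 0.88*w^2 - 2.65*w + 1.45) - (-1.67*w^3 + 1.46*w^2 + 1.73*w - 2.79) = 4.94*w^3 - 2.34*w^2 - 4.38*w + 4.24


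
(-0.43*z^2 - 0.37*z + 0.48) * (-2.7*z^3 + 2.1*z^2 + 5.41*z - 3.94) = 1.161*z^5 + 0.096*z^4 - 4.3993*z^3 + 0.7005*z^2 + 4.0546*z - 1.8912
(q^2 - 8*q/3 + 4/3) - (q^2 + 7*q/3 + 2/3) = 2/3 - 5*q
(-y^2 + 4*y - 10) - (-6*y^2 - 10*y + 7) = 5*y^2 + 14*y - 17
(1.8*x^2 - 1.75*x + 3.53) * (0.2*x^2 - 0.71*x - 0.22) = 0.36*x^4 - 1.628*x^3 + 1.5525*x^2 - 2.1213*x - 0.7766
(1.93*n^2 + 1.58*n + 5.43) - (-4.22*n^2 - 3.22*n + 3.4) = 6.15*n^2 + 4.8*n + 2.03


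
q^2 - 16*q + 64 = (q - 8)^2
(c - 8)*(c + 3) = c^2 - 5*c - 24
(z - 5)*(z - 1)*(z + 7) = z^3 + z^2 - 37*z + 35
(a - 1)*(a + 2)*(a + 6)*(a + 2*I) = a^4 + 7*a^3 + 2*I*a^3 + 4*a^2 + 14*I*a^2 - 12*a + 8*I*a - 24*I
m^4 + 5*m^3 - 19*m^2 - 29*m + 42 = (m - 3)*(m - 1)*(m + 2)*(m + 7)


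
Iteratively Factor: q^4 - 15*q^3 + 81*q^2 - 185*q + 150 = (q - 3)*(q^3 - 12*q^2 + 45*q - 50) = (q - 5)*(q - 3)*(q^2 - 7*q + 10) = (q - 5)^2*(q - 3)*(q - 2)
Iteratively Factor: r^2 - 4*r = (r)*(r - 4)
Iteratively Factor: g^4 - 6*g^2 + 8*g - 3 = (g - 1)*(g^3 + g^2 - 5*g + 3) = (g - 1)*(g + 3)*(g^2 - 2*g + 1) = (g - 1)^2*(g + 3)*(g - 1)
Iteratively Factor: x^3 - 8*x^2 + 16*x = (x - 4)*(x^2 - 4*x) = (x - 4)^2*(x)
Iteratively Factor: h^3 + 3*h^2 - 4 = (h + 2)*(h^2 + h - 2) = (h + 2)^2*(h - 1)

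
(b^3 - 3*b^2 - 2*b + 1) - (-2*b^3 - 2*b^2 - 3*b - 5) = 3*b^3 - b^2 + b + 6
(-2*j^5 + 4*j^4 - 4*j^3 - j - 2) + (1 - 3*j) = -2*j^5 + 4*j^4 - 4*j^3 - 4*j - 1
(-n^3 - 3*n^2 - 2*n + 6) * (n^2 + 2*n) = -n^5 - 5*n^4 - 8*n^3 + 2*n^2 + 12*n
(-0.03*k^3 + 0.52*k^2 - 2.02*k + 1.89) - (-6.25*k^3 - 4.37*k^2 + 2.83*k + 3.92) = 6.22*k^3 + 4.89*k^2 - 4.85*k - 2.03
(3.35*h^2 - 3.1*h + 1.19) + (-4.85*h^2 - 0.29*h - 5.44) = -1.5*h^2 - 3.39*h - 4.25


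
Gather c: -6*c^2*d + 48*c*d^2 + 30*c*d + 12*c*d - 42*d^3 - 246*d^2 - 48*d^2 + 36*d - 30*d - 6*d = -6*c^2*d + c*(48*d^2 + 42*d) - 42*d^3 - 294*d^2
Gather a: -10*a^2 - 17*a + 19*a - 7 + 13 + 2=-10*a^2 + 2*a + 8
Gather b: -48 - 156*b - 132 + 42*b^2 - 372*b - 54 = 42*b^2 - 528*b - 234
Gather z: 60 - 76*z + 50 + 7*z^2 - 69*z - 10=7*z^2 - 145*z + 100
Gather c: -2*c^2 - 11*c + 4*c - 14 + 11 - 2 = -2*c^2 - 7*c - 5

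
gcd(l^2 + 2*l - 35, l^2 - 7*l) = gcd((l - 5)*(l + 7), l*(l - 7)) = 1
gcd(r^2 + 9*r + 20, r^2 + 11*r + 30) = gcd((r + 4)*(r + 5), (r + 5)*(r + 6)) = r + 5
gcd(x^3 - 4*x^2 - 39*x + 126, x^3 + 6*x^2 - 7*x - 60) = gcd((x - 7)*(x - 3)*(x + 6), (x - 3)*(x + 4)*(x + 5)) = x - 3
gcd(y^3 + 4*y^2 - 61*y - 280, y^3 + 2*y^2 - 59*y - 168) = y^2 - y - 56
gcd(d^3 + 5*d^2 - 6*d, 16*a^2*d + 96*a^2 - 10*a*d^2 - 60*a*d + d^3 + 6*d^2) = d + 6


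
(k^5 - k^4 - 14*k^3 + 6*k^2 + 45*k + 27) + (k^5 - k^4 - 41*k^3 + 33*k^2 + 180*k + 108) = 2*k^5 - 2*k^4 - 55*k^3 + 39*k^2 + 225*k + 135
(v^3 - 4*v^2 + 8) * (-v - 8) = -v^4 - 4*v^3 + 32*v^2 - 8*v - 64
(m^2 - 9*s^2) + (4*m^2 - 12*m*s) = 5*m^2 - 12*m*s - 9*s^2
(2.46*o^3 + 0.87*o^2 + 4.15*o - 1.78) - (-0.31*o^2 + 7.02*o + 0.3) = 2.46*o^3 + 1.18*o^2 - 2.87*o - 2.08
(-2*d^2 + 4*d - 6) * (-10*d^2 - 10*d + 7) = 20*d^4 - 20*d^3 + 6*d^2 + 88*d - 42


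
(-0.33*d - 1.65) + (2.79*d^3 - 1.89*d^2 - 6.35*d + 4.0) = 2.79*d^3 - 1.89*d^2 - 6.68*d + 2.35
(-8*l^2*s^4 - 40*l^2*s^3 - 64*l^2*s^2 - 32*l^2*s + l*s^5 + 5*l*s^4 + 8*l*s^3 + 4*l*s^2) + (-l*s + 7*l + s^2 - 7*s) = -8*l^2*s^4 - 40*l^2*s^3 - 64*l^2*s^2 - 32*l^2*s + l*s^5 + 5*l*s^4 + 8*l*s^3 + 4*l*s^2 - l*s + 7*l + s^2 - 7*s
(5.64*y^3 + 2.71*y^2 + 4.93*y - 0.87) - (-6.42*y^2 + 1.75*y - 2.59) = 5.64*y^3 + 9.13*y^2 + 3.18*y + 1.72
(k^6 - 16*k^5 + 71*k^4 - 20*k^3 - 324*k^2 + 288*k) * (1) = k^6 - 16*k^5 + 71*k^4 - 20*k^3 - 324*k^2 + 288*k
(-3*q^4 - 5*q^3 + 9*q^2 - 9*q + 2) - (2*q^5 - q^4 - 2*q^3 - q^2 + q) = -2*q^5 - 2*q^4 - 3*q^3 + 10*q^2 - 10*q + 2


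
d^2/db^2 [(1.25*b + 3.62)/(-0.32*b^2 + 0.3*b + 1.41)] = ((0.64*b - 0.3)*(1.25*b + 3.62)*(1.28*b - 0.6) + (2.4*b + 1.5668)*(-0.32*b^2 + 0.3*b + 1.41))/(-0.32*b^2 + 0.3*b + 1.41)^3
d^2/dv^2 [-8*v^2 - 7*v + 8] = -16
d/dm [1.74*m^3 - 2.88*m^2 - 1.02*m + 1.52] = 5.22*m^2 - 5.76*m - 1.02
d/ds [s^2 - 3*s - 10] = 2*s - 3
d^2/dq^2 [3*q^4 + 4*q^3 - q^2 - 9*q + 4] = 36*q^2 + 24*q - 2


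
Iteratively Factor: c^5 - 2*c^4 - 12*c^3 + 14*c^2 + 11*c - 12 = (c + 3)*(c^4 - 5*c^3 + 3*c^2 + 5*c - 4) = (c - 1)*(c + 3)*(c^3 - 4*c^2 - c + 4) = (c - 1)*(c + 1)*(c + 3)*(c^2 - 5*c + 4) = (c - 4)*(c - 1)*(c + 1)*(c + 3)*(c - 1)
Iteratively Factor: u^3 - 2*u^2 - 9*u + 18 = (u - 3)*(u^2 + u - 6) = (u - 3)*(u + 3)*(u - 2)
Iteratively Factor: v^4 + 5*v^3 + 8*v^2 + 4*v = (v + 2)*(v^3 + 3*v^2 + 2*v) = (v + 2)^2*(v^2 + v) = v*(v + 2)^2*(v + 1)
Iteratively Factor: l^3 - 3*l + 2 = (l - 1)*(l^2 + l - 2) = (l - 1)^2*(l + 2)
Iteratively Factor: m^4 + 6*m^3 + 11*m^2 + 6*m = (m + 1)*(m^3 + 5*m^2 + 6*m) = m*(m + 1)*(m^2 + 5*m + 6) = m*(m + 1)*(m + 3)*(m + 2)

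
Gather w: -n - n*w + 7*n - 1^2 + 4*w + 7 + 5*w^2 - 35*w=6*n + 5*w^2 + w*(-n - 31) + 6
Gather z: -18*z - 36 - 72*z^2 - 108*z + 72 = -72*z^2 - 126*z + 36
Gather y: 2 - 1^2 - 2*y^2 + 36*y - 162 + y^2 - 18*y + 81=-y^2 + 18*y - 80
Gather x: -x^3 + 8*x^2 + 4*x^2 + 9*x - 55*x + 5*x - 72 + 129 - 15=-x^3 + 12*x^2 - 41*x + 42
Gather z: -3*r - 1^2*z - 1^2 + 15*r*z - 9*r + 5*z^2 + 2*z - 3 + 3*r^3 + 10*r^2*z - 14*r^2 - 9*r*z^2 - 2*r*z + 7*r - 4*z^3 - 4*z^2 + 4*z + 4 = 3*r^3 - 14*r^2 - 5*r - 4*z^3 + z^2*(1 - 9*r) + z*(10*r^2 + 13*r + 5)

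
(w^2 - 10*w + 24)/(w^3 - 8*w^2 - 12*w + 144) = (w - 4)/(w^2 - 2*w - 24)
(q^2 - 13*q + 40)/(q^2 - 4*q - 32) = (q - 5)/(q + 4)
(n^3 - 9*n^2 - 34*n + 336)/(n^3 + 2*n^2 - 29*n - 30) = (n^2 - 15*n + 56)/(n^2 - 4*n - 5)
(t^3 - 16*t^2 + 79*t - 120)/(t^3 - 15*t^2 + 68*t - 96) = (t - 5)/(t - 4)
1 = 1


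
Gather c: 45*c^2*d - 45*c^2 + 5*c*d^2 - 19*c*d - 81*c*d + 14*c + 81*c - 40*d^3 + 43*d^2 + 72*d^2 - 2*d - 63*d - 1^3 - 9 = c^2*(45*d - 45) + c*(5*d^2 - 100*d + 95) - 40*d^3 + 115*d^2 - 65*d - 10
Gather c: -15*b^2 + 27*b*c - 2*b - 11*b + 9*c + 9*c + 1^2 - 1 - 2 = -15*b^2 - 13*b + c*(27*b + 18) - 2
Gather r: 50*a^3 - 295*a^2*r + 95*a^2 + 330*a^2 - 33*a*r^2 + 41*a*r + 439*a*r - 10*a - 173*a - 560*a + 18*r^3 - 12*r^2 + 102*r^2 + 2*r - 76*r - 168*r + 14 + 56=50*a^3 + 425*a^2 - 743*a + 18*r^3 + r^2*(90 - 33*a) + r*(-295*a^2 + 480*a - 242) + 70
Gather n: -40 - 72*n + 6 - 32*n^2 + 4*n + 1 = -32*n^2 - 68*n - 33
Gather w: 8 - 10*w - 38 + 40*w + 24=30*w - 6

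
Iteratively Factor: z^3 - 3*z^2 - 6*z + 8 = (z + 2)*(z^2 - 5*z + 4) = (z - 4)*(z + 2)*(z - 1)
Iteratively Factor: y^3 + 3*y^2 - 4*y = (y - 1)*(y^2 + 4*y) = y*(y - 1)*(y + 4)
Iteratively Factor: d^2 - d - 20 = (d - 5)*(d + 4)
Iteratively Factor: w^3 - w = (w + 1)*(w^2 - w) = w*(w + 1)*(w - 1)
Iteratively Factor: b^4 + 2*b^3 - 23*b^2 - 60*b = (b)*(b^3 + 2*b^2 - 23*b - 60) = b*(b - 5)*(b^2 + 7*b + 12) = b*(b - 5)*(b + 4)*(b + 3)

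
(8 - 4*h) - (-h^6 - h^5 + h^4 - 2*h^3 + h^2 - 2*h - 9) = h^6 + h^5 - h^4 + 2*h^3 - h^2 - 2*h + 17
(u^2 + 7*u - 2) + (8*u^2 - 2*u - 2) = 9*u^2 + 5*u - 4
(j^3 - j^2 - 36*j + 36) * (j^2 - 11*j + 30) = j^5 - 12*j^4 + 5*j^3 + 402*j^2 - 1476*j + 1080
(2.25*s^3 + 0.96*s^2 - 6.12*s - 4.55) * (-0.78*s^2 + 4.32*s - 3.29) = -1.755*s^5 + 8.9712*s^4 + 1.5183*s^3 - 26.0478*s^2 + 0.478800000000003*s + 14.9695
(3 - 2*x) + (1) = 4 - 2*x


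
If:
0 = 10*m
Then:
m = 0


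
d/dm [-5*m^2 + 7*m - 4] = 7 - 10*m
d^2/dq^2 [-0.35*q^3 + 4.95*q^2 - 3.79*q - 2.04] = 9.9 - 2.1*q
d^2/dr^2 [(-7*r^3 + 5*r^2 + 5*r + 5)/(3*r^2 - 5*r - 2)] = 2*(-97*r^3 + 15*r^2 - 219*r + 125)/(27*r^6 - 135*r^5 + 171*r^4 + 55*r^3 - 114*r^2 - 60*r - 8)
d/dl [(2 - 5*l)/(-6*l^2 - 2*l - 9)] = (-30*l^2 + 24*l + 49)/(36*l^4 + 24*l^3 + 112*l^2 + 36*l + 81)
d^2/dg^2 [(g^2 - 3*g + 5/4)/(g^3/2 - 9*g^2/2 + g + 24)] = (4*g^6 - 36*g^5 + 330*g^4 - 2580*g^3 + 9885*g^2 - 16542*g + 12548)/(g^9 - 27*g^8 + 249*g^7 - 693*g^6 - 2094*g^5 + 12132*g^4 + 1736*g^3 - 61632*g^2 + 13824*g + 110592)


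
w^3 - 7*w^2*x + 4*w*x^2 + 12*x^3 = (w - 6*x)*(w - 2*x)*(w + x)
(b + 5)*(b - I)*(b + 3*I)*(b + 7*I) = b^4 + 5*b^3 + 9*I*b^3 - 11*b^2 + 45*I*b^2 - 55*b + 21*I*b + 105*I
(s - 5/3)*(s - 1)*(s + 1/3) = s^3 - 7*s^2/3 + 7*s/9 + 5/9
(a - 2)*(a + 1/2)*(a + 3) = a^3 + 3*a^2/2 - 11*a/2 - 3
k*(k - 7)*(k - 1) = k^3 - 8*k^2 + 7*k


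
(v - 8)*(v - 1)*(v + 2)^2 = v^4 - 5*v^3 - 24*v^2 - 4*v + 32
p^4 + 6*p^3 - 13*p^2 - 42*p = p*(p - 3)*(p + 2)*(p + 7)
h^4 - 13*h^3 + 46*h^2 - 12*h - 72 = (h - 6)^2*(h - 2)*(h + 1)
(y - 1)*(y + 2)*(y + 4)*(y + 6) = y^4 + 11*y^3 + 32*y^2 + 4*y - 48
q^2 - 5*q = q*(q - 5)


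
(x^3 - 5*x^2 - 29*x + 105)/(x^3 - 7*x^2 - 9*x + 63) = (x + 5)/(x + 3)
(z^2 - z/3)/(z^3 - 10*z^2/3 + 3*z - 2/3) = z/(z^2 - 3*z + 2)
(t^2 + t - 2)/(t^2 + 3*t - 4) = (t + 2)/(t + 4)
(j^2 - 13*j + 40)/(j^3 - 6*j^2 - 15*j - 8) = (j - 5)/(j^2 + 2*j + 1)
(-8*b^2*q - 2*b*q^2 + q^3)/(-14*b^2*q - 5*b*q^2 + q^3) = (-4*b + q)/(-7*b + q)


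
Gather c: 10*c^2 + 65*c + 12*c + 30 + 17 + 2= 10*c^2 + 77*c + 49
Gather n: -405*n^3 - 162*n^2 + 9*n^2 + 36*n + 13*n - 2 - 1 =-405*n^3 - 153*n^2 + 49*n - 3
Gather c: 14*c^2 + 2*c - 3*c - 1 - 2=14*c^2 - c - 3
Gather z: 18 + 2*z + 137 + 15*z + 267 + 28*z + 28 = 45*z + 450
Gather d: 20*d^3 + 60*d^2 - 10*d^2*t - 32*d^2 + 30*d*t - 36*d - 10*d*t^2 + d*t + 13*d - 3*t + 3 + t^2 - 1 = 20*d^3 + d^2*(28 - 10*t) + d*(-10*t^2 + 31*t - 23) + t^2 - 3*t + 2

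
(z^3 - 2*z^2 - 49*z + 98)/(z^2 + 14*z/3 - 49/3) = 3*(z^2 - 9*z + 14)/(3*z - 7)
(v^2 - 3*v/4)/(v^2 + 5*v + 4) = v*(4*v - 3)/(4*(v^2 + 5*v + 4))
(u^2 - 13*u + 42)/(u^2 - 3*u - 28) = (u - 6)/(u + 4)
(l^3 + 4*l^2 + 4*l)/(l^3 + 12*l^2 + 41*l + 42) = l*(l + 2)/(l^2 + 10*l + 21)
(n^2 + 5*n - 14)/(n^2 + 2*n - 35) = (n - 2)/(n - 5)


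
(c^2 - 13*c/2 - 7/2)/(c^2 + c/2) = (c - 7)/c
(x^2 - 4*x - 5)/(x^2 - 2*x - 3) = (x - 5)/(x - 3)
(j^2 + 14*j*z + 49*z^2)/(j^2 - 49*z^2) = (-j - 7*z)/(-j + 7*z)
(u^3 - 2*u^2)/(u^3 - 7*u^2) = (u - 2)/(u - 7)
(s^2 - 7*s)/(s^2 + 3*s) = (s - 7)/(s + 3)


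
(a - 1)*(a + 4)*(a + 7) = a^3 + 10*a^2 + 17*a - 28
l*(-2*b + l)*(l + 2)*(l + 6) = -2*b*l^3 - 16*b*l^2 - 24*b*l + l^4 + 8*l^3 + 12*l^2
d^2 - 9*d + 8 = (d - 8)*(d - 1)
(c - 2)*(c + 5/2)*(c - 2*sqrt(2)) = c^3 - 2*sqrt(2)*c^2 + c^2/2 - 5*c - sqrt(2)*c + 10*sqrt(2)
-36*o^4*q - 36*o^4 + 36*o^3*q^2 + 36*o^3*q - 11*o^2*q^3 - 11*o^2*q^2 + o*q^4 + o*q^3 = (-6*o + q)*(-3*o + q)*(-2*o + q)*(o*q + o)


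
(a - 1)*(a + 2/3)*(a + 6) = a^3 + 17*a^2/3 - 8*a/3 - 4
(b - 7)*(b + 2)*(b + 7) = b^3 + 2*b^2 - 49*b - 98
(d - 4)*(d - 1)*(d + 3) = d^3 - 2*d^2 - 11*d + 12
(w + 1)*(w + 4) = w^2 + 5*w + 4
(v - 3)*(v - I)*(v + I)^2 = v^4 - 3*v^3 + I*v^3 + v^2 - 3*I*v^2 - 3*v + I*v - 3*I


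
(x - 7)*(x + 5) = x^2 - 2*x - 35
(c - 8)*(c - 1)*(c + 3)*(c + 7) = c^4 + c^3 - 61*c^2 - 109*c + 168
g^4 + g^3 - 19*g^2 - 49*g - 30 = (g - 5)*(g + 1)*(g + 2)*(g + 3)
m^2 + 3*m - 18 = (m - 3)*(m + 6)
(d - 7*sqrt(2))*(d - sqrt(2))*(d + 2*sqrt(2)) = d^3 - 6*sqrt(2)*d^2 - 18*d + 28*sqrt(2)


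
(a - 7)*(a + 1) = a^2 - 6*a - 7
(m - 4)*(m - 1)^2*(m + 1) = m^4 - 5*m^3 + 3*m^2 + 5*m - 4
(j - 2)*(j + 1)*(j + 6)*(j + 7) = j^4 + 12*j^3 + 27*j^2 - 68*j - 84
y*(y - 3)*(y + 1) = y^3 - 2*y^2 - 3*y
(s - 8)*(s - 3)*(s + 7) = s^3 - 4*s^2 - 53*s + 168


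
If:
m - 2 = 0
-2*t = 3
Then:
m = 2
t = -3/2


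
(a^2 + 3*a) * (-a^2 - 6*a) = -a^4 - 9*a^3 - 18*a^2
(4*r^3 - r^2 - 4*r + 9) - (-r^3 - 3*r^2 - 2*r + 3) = 5*r^3 + 2*r^2 - 2*r + 6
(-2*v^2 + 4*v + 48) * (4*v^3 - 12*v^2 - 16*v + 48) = -8*v^5 + 40*v^4 + 176*v^3 - 736*v^2 - 576*v + 2304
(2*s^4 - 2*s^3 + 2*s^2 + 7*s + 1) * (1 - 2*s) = -4*s^5 + 6*s^4 - 6*s^3 - 12*s^2 + 5*s + 1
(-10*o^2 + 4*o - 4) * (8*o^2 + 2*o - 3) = -80*o^4 + 12*o^3 + 6*o^2 - 20*o + 12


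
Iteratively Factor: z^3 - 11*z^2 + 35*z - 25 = (z - 5)*(z^2 - 6*z + 5) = (z - 5)*(z - 1)*(z - 5)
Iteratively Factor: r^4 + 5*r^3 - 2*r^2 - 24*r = (r)*(r^3 + 5*r^2 - 2*r - 24) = r*(r + 3)*(r^2 + 2*r - 8) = r*(r - 2)*(r + 3)*(r + 4)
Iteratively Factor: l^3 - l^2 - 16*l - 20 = (l + 2)*(l^2 - 3*l - 10) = (l - 5)*(l + 2)*(l + 2)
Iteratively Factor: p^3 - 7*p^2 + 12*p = (p)*(p^2 - 7*p + 12) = p*(p - 3)*(p - 4)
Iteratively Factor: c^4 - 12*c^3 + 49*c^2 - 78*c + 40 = (c - 4)*(c^3 - 8*c^2 + 17*c - 10) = (c - 5)*(c - 4)*(c^2 - 3*c + 2) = (c - 5)*(c - 4)*(c - 2)*(c - 1)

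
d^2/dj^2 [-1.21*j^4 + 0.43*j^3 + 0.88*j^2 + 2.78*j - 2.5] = -14.52*j^2 + 2.58*j + 1.76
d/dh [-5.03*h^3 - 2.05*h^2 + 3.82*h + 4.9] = -15.09*h^2 - 4.1*h + 3.82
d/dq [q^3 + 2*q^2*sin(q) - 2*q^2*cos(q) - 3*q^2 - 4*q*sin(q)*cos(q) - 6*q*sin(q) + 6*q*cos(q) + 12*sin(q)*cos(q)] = 2*sqrt(2)*q^2*sin(q + pi/4) + 3*q^2 - 2*q*sin(q) - 10*q*cos(q) - 4*q*cos(2*q) - 6*q - 2*sin(2*q) + 12*cos(2*q) + 6*sqrt(2)*cos(q + pi/4)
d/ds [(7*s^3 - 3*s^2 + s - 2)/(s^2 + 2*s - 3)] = (7*s^4 + 28*s^3 - 70*s^2 + 22*s + 1)/(s^4 + 4*s^3 - 2*s^2 - 12*s + 9)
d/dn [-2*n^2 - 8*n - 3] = -4*n - 8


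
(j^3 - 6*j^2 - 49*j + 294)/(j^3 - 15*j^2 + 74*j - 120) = (j^2 - 49)/(j^2 - 9*j + 20)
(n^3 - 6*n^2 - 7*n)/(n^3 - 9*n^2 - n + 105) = n*(n + 1)/(n^2 - 2*n - 15)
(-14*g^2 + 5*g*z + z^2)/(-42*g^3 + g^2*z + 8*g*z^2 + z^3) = 1/(3*g + z)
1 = 1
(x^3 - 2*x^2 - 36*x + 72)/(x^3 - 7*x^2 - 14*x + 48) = (x^2 - 36)/(x^2 - 5*x - 24)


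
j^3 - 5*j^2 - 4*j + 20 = (j - 5)*(j - 2)*(j + 2)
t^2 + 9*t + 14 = (t + 2)*(t + 7)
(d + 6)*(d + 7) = d^2 + 13*d + 42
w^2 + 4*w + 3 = (w + 1)*(w + 3)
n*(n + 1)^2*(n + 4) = n^4 + 6*n^3 + 9*n^2 + 4*n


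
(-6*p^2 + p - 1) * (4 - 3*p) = 18*p^3 - 27*p^2 + 7*p - 4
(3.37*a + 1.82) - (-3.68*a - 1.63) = 7.05*a + 3.45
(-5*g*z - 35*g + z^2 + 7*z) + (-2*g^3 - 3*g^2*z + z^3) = -2*g^3 - 3*g^2*z - 5*g*z - 35*g + z^3 + z^2 + 7*z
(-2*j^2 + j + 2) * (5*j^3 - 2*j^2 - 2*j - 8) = -10*j^5 + 9*j^4 + 12*j^3 + 10*j^2 - 12*j - 16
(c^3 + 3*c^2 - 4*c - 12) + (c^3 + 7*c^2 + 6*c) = 2*c^3 + 10*c^2 + 2*c - 12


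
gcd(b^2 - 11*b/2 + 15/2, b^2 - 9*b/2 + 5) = b - 5/2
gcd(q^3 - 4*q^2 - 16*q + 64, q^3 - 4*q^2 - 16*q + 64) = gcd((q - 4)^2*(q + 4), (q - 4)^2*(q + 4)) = q^3 - 4*q^2 - 16*q + 64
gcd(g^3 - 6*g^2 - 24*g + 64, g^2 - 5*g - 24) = g - 8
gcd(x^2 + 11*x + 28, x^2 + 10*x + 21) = x + 7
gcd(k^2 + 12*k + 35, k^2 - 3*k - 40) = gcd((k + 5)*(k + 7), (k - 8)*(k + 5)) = k + 5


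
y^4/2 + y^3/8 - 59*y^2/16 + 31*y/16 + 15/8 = (y/2 + 1/4)*(y - 2)*(y - 5/4)*(y + 3)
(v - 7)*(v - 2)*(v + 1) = v^3 - 8*v^2 + 5*v + 14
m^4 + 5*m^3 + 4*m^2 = m^2*(m + 1)*(m + 4)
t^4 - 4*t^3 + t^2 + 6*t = t*(t - 3)*(t - 2)*(t + 1)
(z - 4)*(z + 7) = z^2 + 3*z - 28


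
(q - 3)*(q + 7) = q^2 + 4*q - 21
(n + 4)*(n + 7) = n^2 + 11*n + 28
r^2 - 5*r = r*(r - 5)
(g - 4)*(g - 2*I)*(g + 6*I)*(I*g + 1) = I*g^4 - 3*g^3 - 4*I*g^3 + 12*g^2 + 16*I*g^2 + 12*g - 64*I*g - 48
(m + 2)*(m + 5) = m^2 + 7*m + 10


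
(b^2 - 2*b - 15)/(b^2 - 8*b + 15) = (b + 3)/(b - 3)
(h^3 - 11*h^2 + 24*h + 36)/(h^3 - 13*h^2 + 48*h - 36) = (h + 1)/(h - 1)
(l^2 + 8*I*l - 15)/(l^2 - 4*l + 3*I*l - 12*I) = (l + 5*I)/(l - 4)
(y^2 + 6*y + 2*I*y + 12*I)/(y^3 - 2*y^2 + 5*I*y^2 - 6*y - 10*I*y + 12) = (y + 6)/(y^2 + y*(-2 + 3*I) - 6*I)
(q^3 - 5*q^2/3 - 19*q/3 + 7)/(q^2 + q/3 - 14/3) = (q^2 - 4*q + 3)/(q - 2)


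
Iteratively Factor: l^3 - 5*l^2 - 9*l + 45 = (l - 3)*(l^2 - 2*l - 15) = (l - 3)*(l + 3)*(l - 5)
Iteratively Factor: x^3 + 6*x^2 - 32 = (x + 4)*(x^2 + 2*x - 8) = (x + 4)^2*(x - 2)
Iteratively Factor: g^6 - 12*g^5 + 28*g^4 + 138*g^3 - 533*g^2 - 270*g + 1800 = (g - 4)*(g^5 - 8*g^4 - 4*g^3 + 122*g^2 - 45*g - 450) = (g - 5)*(g - 4)*(g^4 - 3*g^3 - 19*g^2 + 27*g + 90) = (g - 5)^2*(g - 4)*(g^3 + 2*g^2 - 9*g - 18) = (g - 5)^2*(g - 4)*(g - 3)*(g^2 + 5*g + 6) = (g - 5)^2*(g - 4)*(g - 3)*(g + 2)*(g + 3)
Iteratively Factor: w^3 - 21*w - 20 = (w + 4)*(w^2 - 4*w - 5) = (w - 5)*(w + 4)*(w + 1)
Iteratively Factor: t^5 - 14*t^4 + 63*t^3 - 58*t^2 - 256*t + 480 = (t + 2)*(t^4 - 16*t^3 + 95*t^2 - 248*t + 240) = (t - 3)*(t + 2)*(t^3 - 13*t^2 + 56*t - 80) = (t - 5)*(t - 3)*(t + 2)*(t^2 - 8*t + 16) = (t - 5)*(t - 4)*(t - 3)*(t + 2)*(t - 4)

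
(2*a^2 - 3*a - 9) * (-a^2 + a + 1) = -2*a^4 + 5*a^3 + 8*a^2 - 12*a - 9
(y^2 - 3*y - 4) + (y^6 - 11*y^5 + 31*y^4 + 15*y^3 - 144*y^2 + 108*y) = y^6 - 11*y^5 + 31*y^4 + 15*y^3 - 143*y^2 + 105*y - 4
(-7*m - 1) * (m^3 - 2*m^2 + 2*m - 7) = -7*m^4 + 13*m^3 - 12*m^2 + 47*m + 7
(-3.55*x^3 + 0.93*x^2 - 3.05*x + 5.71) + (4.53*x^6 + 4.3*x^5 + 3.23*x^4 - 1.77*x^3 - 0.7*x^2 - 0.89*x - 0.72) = 4.53*x^6 + 4.3*x^5 + 3.23*x^4 - 5.32*x^3 + 0.23*x^2 - 3.94*x + 4.99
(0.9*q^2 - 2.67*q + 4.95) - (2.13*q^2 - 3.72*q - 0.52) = -1.23*q^2 + 1.05*q + 5.47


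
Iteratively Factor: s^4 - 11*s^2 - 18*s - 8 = (s + 1)*(s^3 - s^2 - 10*s - 8) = (s + 1)*(s + 2)*(s^2 - 3*s - 4) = (s - 4)*(s + 1)*(s + 2)*(s + 1)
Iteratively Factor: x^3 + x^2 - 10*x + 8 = (x - 2)*(x^2 + 3*x - 4) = (x - 2)*(x - 1)*(x + 4)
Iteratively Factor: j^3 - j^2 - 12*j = (j - 4)*(j^2 + 3*j) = j*(j - 4)*(j + 3)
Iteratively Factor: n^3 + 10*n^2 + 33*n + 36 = (n + 4)*(n^2 + 6*n + 9) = (n + 3)*(n + 4)*(n + 3)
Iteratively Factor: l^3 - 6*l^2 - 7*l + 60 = (l - 4)*(l^2 - 2*l - 15) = (l - 5)*(l - 4)*(l + 3)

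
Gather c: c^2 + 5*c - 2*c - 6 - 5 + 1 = c^2 + 3*c - 10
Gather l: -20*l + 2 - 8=-20*l - 6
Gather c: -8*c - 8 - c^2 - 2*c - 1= -c^2 - 10*c - 9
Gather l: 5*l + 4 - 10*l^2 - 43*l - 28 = -10*l^2 - 38*l - 24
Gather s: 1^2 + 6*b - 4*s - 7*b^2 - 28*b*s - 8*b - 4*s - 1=-7*b^2 - 2*b + s*(-28*b - 8)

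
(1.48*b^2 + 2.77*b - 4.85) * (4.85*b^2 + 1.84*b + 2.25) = 7.178*b^4 + 16.1577*b^3 - 15.0957*b^2 - 2.6915*b - 10.9125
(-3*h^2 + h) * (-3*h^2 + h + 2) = 9*h^4 - 6*h^3 - 5*h^2 + 2*h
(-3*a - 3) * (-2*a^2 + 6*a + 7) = 6*a^3 - 12*a^2 - 39*a - 21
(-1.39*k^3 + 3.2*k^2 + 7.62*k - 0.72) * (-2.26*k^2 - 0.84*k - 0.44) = 3.1414*k^5 - 6.0644*k^4 - 19.2976*k^3 - 6.1816*k^2 - 2.748*k + 0.3168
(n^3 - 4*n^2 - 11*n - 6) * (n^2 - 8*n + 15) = n^5 - 12*n^4 + 36*n^3 + 22*n^2 - 117*n - 90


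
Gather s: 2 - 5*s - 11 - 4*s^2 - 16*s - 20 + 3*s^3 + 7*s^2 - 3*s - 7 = 3*s^3 + 3*s^2 - 24*s - 36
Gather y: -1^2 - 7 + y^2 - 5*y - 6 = y^2 - 5*y - 14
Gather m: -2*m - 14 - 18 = -2*m - 32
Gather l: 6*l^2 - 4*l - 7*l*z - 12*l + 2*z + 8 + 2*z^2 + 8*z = 6*l^2 + l*(-7*z - 16) + 2*z^2 + 10*z + 8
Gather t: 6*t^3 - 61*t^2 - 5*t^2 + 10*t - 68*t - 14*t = 6*t^3 - 66*t^2 - 72*t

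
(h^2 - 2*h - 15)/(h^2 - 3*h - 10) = (h + 3)/(h + 2)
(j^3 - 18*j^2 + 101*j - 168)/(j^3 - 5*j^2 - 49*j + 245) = (j^2 - 11*j + 24)/(j^2 + 2*j - 35)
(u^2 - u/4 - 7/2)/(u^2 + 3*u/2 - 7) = (4*u + 7)/(2*(2*u + 7))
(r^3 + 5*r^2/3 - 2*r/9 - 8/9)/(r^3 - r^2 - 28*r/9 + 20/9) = (3*r^2 + 7*r + 4)/(3*r^2 - r - 10)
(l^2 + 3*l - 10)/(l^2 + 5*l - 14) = (l + 5)/(l + 7)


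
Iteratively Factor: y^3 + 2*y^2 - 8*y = (y - 2)*(y^2 + 4*y) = (y - 2)*(y + 4)*(y)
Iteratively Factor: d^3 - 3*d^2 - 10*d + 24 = (d - 4)*(d^2 + d - 6) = (d - 4)*(d - 2)*(d + 3)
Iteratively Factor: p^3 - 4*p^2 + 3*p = (p - 3)*(p^2 - p) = (p - 3)*(p - 1)*(p)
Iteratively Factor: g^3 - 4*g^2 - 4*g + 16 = (g - 4)*(g^2 - 4) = (g - 4)*(g + 2)*(g - 2)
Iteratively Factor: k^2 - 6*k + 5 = (k - 1)*(k - 5)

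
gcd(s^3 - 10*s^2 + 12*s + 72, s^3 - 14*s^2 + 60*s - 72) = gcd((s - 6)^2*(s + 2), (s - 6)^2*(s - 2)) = s^2 - 12*s + 36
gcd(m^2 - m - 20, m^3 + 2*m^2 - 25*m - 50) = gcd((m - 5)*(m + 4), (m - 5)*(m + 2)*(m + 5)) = m - 5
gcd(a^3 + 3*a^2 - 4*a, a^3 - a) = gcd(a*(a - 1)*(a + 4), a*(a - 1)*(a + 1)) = a^2 - a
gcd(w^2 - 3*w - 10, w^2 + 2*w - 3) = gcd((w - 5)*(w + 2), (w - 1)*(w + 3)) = 1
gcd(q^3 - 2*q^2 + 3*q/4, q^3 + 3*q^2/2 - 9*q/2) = q^2 - 3*q/2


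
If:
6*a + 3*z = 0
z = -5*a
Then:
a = 0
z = 0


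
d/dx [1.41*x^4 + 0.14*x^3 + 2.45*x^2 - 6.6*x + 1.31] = 5.64*x^3 + 0.42*x^2 + 4.9*x - 6.6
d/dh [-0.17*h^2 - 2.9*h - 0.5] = -0.34*h - 2.9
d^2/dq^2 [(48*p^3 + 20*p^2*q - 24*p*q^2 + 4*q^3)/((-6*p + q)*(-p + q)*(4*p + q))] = 24*p*(1952*p^6 + 1440*p^5*q - 1356*p^4*q^2 + 609*p^3*q^3 - 171*p^2*q^4 + 27*p*q^5 - q^6)/(13824*p^9 - 38016*p^8*q + 29664*p^7*q^2 + 584*p^6*q^3 - 6876*p^5*q^4 + 426*p^4*q^5 + 441*p^3*q^6 - 39*p^2*q^7 - 9*p*q^8 + q^9)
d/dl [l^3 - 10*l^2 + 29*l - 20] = 3*l^2 - 20*l + 29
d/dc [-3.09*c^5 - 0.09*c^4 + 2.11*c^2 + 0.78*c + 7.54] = -15.45*c^4 - 0.36*c^3 + 4.22*c + 0.78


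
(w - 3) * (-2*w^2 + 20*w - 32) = -2*w^3 + 26*w^2 - 92*w + 96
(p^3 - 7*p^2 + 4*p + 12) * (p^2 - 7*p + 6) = p^5 - 14*p^4 + 59*p^3 - 58*p^2 - 60*p + 72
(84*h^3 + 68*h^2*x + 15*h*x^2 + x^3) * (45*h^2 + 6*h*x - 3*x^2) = 3780*h^5 + 3564*h^4*x + 831*h^3*x^2 - 69*h^2*x^3 - 39*h*x^4 - 3*x^5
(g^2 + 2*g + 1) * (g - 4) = g^3 - 2*g^2 - 7*g - 4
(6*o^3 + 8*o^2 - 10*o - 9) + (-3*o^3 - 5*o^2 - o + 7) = 3*o^3 + 3*o^2 - 11*o - 2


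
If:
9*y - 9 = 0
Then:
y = 1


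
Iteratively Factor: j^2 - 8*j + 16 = (j - 4)*(j - 4)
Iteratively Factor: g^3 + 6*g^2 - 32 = (g + 4)*(g^2 + 2*g - 8) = (g + 4)^2*(g - 2)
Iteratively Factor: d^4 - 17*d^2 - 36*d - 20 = (d + 1)*(d^3 - d^2 - 16*d - 20) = (d + 1)*(d + 2)*(d^2 - 3*d - 10) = (d - 5)*(d + 1)*(d + 2)*(d + 2)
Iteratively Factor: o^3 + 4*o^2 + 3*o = (o)*(o^2 + 4*o + 3) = o*(o + 1)*(o + 3)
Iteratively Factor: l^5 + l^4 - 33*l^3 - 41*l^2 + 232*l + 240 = (l + 4)*(l^4 - 3*l^3 - 21*l^2 + 43*l + 60) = (l - 5)*(l + 4)*(l^3 + 2*l^2 - 11*l - 12) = (l - 5)*(l + 4)^2*(l^2 - 2*l - 3) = (l - 5)*(l + 1)*(l + 4)^2*(l - 3)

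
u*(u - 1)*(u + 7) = u^3 + 6*u^2 - 7*u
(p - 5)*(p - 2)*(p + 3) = p^3 - 4*p^2 - 11*p + 30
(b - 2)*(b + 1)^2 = b^3 - 3*b - 2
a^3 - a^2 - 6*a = a*(a - 3)*(a + 2)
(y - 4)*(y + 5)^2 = y^3 + 6*y^2 - 15*y - 100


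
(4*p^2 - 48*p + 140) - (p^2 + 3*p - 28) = 3*p^2 - 51*p + 168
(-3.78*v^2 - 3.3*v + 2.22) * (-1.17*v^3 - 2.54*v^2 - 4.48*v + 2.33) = 4.4226*v^5 + 13.4622*v^4 + 22.719*v^3 + 0.3378*v^2 - 17.6346*v + 5.1726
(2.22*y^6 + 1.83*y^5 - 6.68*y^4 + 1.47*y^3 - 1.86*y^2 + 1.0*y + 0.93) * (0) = 0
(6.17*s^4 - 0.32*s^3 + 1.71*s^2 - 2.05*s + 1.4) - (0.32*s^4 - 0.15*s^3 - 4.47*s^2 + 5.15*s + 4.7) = 5.85*s^4 - 0.17*s^3 + 6.18*s^2 - 7.2*s - 3.3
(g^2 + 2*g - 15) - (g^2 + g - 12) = g - 3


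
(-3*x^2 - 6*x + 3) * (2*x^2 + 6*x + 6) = -6*x^4 - 30*x^3 - 48*x^2 - 18*x + 18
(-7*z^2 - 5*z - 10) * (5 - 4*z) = 28*z^3 - 15*z^2 + 15*z - 50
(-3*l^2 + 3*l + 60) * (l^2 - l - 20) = -3*l^4 + 6*l^3 + 117*l^2 - 120*l - 1200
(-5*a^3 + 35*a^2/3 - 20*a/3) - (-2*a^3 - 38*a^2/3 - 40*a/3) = -3*a^3 + 73*a^2/3 + 20*a/3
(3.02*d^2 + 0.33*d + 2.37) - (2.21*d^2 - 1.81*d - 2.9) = 0.81*d^2 + 2.14*d + 5.27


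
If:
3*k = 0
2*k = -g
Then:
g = 0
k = 0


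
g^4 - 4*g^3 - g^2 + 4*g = g*(g - 4)*(g - 1)*(g + 1)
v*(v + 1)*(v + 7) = v^3 + 8*v^2 + 7*v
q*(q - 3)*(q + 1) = q^3 - 2*q^2 - 3*q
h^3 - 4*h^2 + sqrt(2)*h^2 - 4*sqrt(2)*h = h*(h - 4)*(h + sqrt(2))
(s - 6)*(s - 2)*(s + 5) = s^3 - 3*s^2 - 28*s + 60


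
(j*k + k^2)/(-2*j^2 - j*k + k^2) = -k/(2*j - k)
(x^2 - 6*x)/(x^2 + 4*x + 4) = x*(x - 6)/(x^2 + 4*x + 4)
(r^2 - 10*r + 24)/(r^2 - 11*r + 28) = (r - 6)/(r - 7)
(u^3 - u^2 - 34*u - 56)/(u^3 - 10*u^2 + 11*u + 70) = (u + 4)/(u - 5)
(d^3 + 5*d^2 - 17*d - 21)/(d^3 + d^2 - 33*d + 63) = (d + 1)/(d - 3)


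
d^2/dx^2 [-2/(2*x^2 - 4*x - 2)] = 2*(-x^2 + 2*x + 4*(x - 1)^2 + 1)/(-x^2 + 2*x + 1)^3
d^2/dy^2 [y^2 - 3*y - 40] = 2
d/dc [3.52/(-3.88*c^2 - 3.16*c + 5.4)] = (27.3152*c + 11.1232)/(3.88*c^2 + 3.16*c - 5.4)^2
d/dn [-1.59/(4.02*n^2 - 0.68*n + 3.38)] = (12.7836*n - 1.0812)/(4.02*n^2 - 0.68*n + 3.38)^2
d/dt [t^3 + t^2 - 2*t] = 3*t^2 + 2*t - 2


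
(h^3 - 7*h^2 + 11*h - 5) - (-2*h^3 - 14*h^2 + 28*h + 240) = 3*h^3 + 7*h^2 - 17*h - 245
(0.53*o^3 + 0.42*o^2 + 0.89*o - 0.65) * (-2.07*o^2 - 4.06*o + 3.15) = -1.0971*o^5 - 3.0212*o^4 - 1.878*o^3 - 0.9449*o^2 + 5.4425*o - 2.0475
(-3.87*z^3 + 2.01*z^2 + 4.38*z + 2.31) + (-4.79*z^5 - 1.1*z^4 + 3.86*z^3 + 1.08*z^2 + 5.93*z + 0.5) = -4.79*z^5 - 1.1*z^4 - 0.0100000000000002*z^3 + 3.09*z^2 + 10.31*z + 2.81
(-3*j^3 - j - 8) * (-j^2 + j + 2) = 3*j^5 - 3*j^4 - 5*j^3 + 7*j^2 - 10*j - 16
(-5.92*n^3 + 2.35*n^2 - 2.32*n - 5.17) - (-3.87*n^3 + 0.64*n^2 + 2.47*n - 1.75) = -2.05*n^3 + 1.71*n^2 - 4.79*n - 3.42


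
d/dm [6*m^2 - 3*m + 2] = 12*m - 3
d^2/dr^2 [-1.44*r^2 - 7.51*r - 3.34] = -2.88000000000000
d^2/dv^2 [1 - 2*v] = 0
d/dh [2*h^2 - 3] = 4*h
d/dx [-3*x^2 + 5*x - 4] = 5 - 6*x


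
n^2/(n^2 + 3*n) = n/(n + 3)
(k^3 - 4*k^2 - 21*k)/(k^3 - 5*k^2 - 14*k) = (k + 3)/(k + 2)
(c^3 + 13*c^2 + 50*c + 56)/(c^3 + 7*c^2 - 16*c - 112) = (c + 2)/(c - 4)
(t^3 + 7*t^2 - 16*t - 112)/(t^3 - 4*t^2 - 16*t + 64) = (t + 7)/(t - 4)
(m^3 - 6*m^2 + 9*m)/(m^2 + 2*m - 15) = m*(m - 3)/(m + 5)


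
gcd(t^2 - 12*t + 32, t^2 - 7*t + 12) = t - 4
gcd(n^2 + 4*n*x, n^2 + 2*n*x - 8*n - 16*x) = 1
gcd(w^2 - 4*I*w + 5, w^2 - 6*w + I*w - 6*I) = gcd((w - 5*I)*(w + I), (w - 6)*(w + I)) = w + I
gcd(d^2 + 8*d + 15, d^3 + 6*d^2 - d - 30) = d^2 + 8*d + 15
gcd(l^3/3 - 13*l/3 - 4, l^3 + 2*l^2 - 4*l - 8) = 1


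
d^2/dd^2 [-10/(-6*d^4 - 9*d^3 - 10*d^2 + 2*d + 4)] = 20*(-(36*d^2 + 27*d + 10)*(6*d^4 + 9*d^3 + 10*d^2 - 2*d - 4) + (24*d^3 + 27*d^2 + 20*d - 2)^2)/(6*d^4 + 9*d^3 + 10*d^2 - 2*d - 4)^3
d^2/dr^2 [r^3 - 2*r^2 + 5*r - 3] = 6*r - 4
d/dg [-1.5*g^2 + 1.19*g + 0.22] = 1.19 - 3.0*g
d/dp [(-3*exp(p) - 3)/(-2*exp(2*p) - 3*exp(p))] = 3*(-2*exp(2*p) - 4*exp(p) - 3)*exp(-p)/(4*exp(2*p) + 12*exp(p) + 9)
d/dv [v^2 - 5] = 2*v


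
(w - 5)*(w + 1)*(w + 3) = w^3 - w^2 - 17*w - 15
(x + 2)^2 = x^2 + 4*x + 4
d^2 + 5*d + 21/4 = (d + 3/2)*(d + 7/2)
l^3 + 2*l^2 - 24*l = l*(l - 4)*(l + 6)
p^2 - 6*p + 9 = (p - 3)^2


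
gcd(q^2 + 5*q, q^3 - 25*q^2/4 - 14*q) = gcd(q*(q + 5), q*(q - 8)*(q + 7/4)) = q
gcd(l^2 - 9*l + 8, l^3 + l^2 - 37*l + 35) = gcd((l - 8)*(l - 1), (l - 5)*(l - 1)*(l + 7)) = l - 1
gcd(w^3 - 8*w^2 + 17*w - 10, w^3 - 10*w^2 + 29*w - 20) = w^2 - 6*w + 5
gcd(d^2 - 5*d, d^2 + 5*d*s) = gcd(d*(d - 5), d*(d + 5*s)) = d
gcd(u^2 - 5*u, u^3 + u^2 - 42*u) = u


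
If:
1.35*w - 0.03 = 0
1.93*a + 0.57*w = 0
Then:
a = -0.01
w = 0.02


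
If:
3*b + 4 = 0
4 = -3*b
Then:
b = -4/3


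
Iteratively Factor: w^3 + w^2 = (w)*(w^2 + w) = w*(w + 1)*(w)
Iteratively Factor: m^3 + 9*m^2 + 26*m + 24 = (m + 2)*(m^2 + 7*m + 12) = (m + 2)*(m + 3)*(m + 4)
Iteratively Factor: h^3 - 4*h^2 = (h)*(h^2 - 4*h) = h^2*(h - 4)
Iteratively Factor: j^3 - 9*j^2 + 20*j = (j)*(j^2 - 9*j + 20) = j*(j - 5)*(j - 4)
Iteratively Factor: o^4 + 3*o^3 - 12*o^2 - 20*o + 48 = (o + 3)*(o^3 - 12*o + 16) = (o - 2)*(o + 3)*(o^2 + 2*o - 8) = (o - 2)*(o + 3)*(o + 4)*(o - 2)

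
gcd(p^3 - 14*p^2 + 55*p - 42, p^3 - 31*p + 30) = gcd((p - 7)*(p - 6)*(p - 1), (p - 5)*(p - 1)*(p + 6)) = p - 1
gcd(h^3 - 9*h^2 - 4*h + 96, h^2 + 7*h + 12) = h + 3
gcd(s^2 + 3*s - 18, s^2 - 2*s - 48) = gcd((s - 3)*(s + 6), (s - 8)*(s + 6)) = s + 6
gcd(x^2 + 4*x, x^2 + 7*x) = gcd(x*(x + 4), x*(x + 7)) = x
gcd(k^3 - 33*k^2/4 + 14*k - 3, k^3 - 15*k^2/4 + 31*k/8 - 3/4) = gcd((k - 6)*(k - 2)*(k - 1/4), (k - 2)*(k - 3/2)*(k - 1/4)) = k^2 - 9*k/4 + 1/2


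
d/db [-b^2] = -2*b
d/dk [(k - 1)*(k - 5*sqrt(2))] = 2*k - 5*sqrt(2) - 1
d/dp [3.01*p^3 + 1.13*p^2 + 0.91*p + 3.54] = 9.03*p^2 + 2.26*p + 0.91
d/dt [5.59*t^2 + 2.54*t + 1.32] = 11.18*t + 2.54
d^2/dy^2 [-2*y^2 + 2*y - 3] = -4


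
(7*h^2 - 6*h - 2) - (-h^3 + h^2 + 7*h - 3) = h^3 + 6*h^2 - 13*h + 1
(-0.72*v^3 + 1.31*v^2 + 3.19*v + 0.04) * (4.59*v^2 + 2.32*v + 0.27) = -3.3048*v^5 + 4.3425*v^4 + 17.4869*v^3 + 7.9381*v^2 + 0.9541*v + 0.0108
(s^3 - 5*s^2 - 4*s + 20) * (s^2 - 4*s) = s^5 - 9*s^4 + 16*s^3 + 36*s^2 - 80*s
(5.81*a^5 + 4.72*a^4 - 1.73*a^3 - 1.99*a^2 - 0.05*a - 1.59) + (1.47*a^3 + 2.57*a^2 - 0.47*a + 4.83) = 5.81*a^5 + 4.72*a^4 - 0.26*a^3 + 0.58*a^2 - 0.52*a + 3.24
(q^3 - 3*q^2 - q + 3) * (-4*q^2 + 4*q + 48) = -4*q^5 + 16*q^4 + 40*q^3 - 160*q^2 - 36*q + 144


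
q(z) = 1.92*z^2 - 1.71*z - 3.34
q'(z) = 3.84*z - 1.71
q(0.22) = -3.62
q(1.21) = -2.60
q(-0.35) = -2.51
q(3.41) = 13.15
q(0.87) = -3.37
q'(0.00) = -1.71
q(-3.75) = 30.07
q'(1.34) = 3.44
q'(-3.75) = -16.11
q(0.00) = -3.34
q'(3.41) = 11.38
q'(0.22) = -0.87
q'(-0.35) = -3.05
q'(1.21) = 2.94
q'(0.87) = 1.63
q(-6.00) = 76.04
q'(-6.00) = -24.75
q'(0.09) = -1.36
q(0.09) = -3.48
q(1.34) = -2.18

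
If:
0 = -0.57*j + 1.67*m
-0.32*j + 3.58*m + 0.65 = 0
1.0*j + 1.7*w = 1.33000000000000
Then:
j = -0.72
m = -0.25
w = 1.21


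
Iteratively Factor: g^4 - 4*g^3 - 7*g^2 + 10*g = (g + 2)*(g^3 - 6*g^2 + 5*g) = (g - 1)*(g + 2)*(g^2 - 5*g) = g*(g - 1)*(g + 2)*(g - 5)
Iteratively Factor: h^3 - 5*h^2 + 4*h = (h - 4)*(h^2 - h) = (h - 4)*(h - 1)*(h)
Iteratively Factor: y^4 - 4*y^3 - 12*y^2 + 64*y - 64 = (y - 2)*(y^3 - 2*y^2 - 16*y + 32) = (y - 2)^2*(y^2 - 16) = (y - 2)^2*(y + 4)*(y - 4)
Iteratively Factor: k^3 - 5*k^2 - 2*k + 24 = (k - 3)*(k^2 - 2*k - 8) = (k - 4)*(k - 3)*(k + 2)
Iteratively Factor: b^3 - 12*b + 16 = (b + 4)*(b^2 - 4*b + 4) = (b - 2)*(b + 4)*(b - 2)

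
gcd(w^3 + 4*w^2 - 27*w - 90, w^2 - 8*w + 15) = w - 5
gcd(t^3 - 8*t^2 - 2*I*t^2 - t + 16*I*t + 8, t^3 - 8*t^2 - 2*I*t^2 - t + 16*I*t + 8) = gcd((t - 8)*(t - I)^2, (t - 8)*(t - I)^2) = t^3 + t^2*(-8 - 2*I) + t*(-1 + 16*I) + 8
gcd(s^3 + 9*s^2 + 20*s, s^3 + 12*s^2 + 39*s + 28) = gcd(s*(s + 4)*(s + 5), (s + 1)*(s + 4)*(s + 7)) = s + 4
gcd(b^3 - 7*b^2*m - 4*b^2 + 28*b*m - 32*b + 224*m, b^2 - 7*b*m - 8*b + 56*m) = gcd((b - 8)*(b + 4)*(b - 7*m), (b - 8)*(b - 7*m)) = b^2 - 7*b*m - 8*b + 56*m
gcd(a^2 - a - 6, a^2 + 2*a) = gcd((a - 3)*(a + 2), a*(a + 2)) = a + 2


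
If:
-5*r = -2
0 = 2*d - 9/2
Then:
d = 9/4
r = 2/5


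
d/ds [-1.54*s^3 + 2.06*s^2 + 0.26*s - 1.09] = -4.62*s^2 + 4.12*s + 0.26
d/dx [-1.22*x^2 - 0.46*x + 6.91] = -2.44*x - 0.46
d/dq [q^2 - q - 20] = 2*q - 1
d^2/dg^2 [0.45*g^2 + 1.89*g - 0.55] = 0.900000000000000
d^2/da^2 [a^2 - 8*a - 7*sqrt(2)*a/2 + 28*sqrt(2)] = 2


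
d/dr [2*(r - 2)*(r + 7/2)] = 4*r + 3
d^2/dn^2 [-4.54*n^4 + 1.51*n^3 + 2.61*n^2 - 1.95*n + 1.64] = -54.48*n^2 + 9.06*n + 5.22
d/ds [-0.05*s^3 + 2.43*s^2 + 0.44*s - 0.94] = -0.15*s^2 + 4.86*s + 0.44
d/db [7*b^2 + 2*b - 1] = 14*b + 2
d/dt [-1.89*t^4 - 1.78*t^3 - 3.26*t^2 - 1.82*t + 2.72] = -7.56*t^3 - 5.34*t^2 - 6.52*t - 1.82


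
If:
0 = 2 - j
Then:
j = 2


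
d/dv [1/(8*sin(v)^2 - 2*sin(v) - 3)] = 2*(1 - 8*sin(v))*cos(v)/(-8*sin(v)^2 + 2*sin(v) + 3)^2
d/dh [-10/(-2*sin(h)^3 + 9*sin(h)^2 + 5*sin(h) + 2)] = 10*(-6*sin(h)^2 + 18*sin(h) + 5)*cos(h)/(-2*sin(h)^3 + 9*sin(h)^2 + 5*sin(h) + 2)^2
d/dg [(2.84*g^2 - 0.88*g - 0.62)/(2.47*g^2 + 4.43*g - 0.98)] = (14.7548*g^2 - 2.5036*g + 3.609)/(6.1009*g^4 + 21.8842*g^3 + 14.7837*g^2 - 8.6828*g + 0.9604)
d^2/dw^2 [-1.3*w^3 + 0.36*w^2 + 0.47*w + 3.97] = 0.72 - 7.8*w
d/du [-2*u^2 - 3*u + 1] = -4*u - 3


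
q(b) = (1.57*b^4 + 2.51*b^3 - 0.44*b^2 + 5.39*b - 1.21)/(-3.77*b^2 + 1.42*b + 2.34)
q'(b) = (7.54*b - 1.42)*(1.57*b^4 + 2.51*b^3 - 0.44*b^2 + 5.39*b - 1.21)/(-3.77*b^2 + 1.42*b + 2.34)^2 + (6.28*b^3 + 7.53*b^2 - 0.88*b + 5.39)/(-3.77*b^2 + 1.42*b + 2.34)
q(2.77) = -6.89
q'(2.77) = -2.65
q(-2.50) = -0.19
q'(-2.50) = 1.60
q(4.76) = -14.30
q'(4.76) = -4.67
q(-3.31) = -1.68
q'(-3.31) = 2.12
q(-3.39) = -1.86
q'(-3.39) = 2.18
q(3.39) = -8.77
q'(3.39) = -3.37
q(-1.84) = 0.79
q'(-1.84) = 1.43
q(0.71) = 2.55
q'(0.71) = 14.40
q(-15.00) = -81.67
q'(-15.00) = 11.68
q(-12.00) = -50.38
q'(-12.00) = 9.19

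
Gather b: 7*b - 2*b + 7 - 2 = 5*b + 5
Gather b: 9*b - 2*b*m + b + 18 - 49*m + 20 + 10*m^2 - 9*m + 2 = b*(10 - 2*m) + 10*m^2 - 58*m + 40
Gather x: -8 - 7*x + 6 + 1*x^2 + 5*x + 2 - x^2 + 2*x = 0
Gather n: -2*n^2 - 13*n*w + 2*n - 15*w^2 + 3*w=-2*n^2 + n*(2 - 13*w) - 15*w^2 + 3*w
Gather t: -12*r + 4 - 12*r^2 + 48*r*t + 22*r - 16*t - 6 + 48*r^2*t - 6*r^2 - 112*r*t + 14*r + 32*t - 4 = -18*r^2 + 24*r + t*(48*r^2 - 64*r + 16) - 6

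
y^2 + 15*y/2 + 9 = (y + 3/2)*(y + 6)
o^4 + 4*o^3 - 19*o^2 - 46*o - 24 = (o - 4)*(o + 1)^2*(o + 6)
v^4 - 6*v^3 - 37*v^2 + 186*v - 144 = (v - 8)*(v - 3)*(v - 1)*(v + 6)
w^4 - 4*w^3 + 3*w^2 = w^2*(w - 3)*(w - 1)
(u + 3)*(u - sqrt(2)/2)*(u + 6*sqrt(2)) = u^3 + 3*u^2 + 11*sqrt(2)*u^2/2 - 6*u + 33*sqrt(2)*u/2 - 18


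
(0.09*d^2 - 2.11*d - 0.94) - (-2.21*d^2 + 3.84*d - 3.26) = 2.3*d^2 - 5.95*d + 2.32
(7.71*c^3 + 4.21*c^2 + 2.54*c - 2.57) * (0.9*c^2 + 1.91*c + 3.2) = 6.939*c^5 + 18.5151*c^4 + 34.9991*c^3 + 16.0104*c^2 + 3.2193*c - 8.224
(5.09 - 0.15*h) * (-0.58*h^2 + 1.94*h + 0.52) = 0.087*h^3 - 3.2432*h^2 + 9.7966*h + 2.6468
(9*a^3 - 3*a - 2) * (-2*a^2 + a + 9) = -18*a^5 + 9*a^4 + 87*a^3 + a^2 - 29*a - 18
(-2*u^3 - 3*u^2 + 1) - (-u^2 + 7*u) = -2*u^3 - 2*u^2 - 7*u + 1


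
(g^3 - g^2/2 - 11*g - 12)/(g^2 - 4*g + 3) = (g^3 - g^2/2 - 11*g - 12)/(g^2 - 4*g + 3)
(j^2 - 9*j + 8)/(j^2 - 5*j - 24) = (j - 1)/(j + 3)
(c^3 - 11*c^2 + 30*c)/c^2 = c - 11 + 30/c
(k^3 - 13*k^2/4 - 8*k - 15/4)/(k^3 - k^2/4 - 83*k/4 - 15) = (k + 1)/(k + 4)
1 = 1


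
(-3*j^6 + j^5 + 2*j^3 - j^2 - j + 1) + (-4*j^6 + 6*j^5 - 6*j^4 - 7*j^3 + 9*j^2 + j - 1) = -7*j^6 + 7*j^5 - 6*j^4 - 5*j^3 + 8*j^2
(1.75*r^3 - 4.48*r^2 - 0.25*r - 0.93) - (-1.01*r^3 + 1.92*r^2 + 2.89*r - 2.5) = 2.76*r^3 - 6.4*r^2 - 3.14*r + 1.57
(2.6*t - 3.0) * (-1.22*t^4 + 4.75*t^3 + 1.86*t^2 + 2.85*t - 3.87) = -3.172*t^5 + 16.01*t^4 - 9.414*t^3 + 1.83*t^2 - 18.612*t + 11.61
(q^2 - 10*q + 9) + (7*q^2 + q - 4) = 8*q^2 - 9*q + 5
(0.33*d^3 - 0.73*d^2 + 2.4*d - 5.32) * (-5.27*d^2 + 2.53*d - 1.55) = -1.7391*d^5 + 4.682*d^4 - 15.0064*d^3 + 35.2399*d^2 - 17.1796*d + 8.246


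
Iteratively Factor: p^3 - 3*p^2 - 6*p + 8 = (p - 4)*(p^2 + p - 2) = (p - 4)*(p + 2)*(p - 1)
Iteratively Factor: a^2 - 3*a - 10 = (a - 5)*(a + 2)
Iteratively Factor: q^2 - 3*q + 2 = (q - 2)*(q - 1)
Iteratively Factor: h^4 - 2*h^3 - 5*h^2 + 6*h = (h - 1)*(h^3 - h^2 - 6*h) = (h - 1)*(h + 2)*(h^2 - 3*h) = (h - 3)*(h - 1)*(h + 2)*(h)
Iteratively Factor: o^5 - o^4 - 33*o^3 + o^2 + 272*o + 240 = (o + 4)*(o^4 - 5*o^3 - 13*o^2 + 53*o + 60) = (o - 4)*(o + 4)*(o^3 - o^2 - 17*o - 15) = (o - 4)*(o + 3)*(o + 4)*(o^2 - 4*o - 5) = (o - 4)*(o + 1)*(o + 3)*(o + 4)*(o - 5)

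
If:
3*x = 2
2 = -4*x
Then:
No Solution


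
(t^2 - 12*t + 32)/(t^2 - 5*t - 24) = (t - 4)/(t + 3)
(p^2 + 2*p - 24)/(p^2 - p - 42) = (p - 4)/(p - 7)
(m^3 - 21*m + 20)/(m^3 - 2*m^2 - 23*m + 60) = (m - 1)/(m - 3)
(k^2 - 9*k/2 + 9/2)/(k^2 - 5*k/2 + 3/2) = (k - 3)/(k - 1)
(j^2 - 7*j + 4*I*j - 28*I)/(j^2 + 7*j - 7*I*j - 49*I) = (j^2 + j*(-7 + 4*I) - 28*I)/(j^2 + 7*j*(1 - I) - 49*I)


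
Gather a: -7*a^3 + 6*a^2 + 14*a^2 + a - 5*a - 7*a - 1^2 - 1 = -7*a^3 + 20*a^2 - 11*a - 2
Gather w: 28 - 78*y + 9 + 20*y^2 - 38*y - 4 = 20*y^2 - 116*y + 33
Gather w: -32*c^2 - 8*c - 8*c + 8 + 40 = -32*c^2 - 16*c + 48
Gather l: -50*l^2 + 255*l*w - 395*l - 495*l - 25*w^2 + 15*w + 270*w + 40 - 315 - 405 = -50*l^2 + l*(255*w - 890) - 25*w^2 + 285*w - 680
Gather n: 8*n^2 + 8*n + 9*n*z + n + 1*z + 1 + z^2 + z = 8*n^2 + n*(9*z + 9) + z^2 + 2*z + 1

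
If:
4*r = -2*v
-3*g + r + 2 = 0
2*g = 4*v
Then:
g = 8/13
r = -2/13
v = 4/13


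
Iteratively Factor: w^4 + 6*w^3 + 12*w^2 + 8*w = (w)*(w^3 + 6*w^2 + 12*w + 8) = w*(w + 2)*(w^2 + 4*w + 4) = w*(w + 2)^2*(w + 2)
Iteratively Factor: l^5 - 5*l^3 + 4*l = (l + 1)*(l^4 - l^3 - 4*l^2 + 4*l) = (l - 2)*(l + 1)*(l^3 + l^2 - 2*l) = (l - 2)*(l - 1)*(l + 1)*(l^2 + 2*l) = (l - 2)*(l - 1)*(l + 1)*(l + 2)*(l)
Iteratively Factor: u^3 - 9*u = (u)*(u^2 - 9) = u*(u - 3)*(u + 3)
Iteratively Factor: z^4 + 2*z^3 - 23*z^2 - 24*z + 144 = (z + 4)*(z^3 - 2*z^2 - 15*z + 36) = (z + 4)^2*(z^2 - 6*z + 9) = (z - 3)*(z + 4)^2*(z - 3)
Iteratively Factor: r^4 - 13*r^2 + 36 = (r - 3)*(r^3 + 3*r^2 - 4*r - 12) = (r - 3)*(r - 2)*(r^2 + 5*r + 6) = (r - 3)*(r - 2)*(r + 3)*(r + 2)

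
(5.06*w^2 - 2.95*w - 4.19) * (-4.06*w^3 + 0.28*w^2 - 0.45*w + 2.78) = -20.5436*w^5 + 13.3938*w^4 + 13.9084*w^3 + 14.2211*w^2 - 6.3155*w - 11.6482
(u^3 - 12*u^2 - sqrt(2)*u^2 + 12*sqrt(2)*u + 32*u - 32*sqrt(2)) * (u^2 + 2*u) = u^5 - 10*u^4 - sqrt(2)*u^4 + 8*u^3 + 10*sqrt(2)*u^3 - 8*sqrt(2)*u^2 + 64*u^2 - 64*sqrt(2)*u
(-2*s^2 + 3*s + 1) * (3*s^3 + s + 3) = -6*s^5 + 9*s^4 + s^3 - 3*s^2 + 10*s + 3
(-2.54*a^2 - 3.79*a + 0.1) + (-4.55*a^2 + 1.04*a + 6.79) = -7.09*a^2 - 2.75*a + 6.89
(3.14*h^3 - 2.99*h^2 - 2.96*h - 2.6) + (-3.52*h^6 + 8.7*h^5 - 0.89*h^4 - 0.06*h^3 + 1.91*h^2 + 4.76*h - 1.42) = -3.52*h^6 + 8.7*h^5 - 0.89*h^4 + 3.08*h^3 - 1.08*h^2 + 1.8*h - 4.02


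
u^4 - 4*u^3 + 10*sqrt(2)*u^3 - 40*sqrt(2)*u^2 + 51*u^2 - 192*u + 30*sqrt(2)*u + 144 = (u - 3)*(u - 1)*(u + 4*sqrt(2))*(u + 6*sqrt(2))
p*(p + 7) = p^2 + 7*p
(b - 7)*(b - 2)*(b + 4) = b^3 - 5*b^2 - 22*b + 56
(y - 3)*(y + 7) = y^2 + 4*y - 21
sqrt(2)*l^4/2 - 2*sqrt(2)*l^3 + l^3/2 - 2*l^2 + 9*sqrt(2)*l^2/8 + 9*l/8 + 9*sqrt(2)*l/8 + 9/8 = (l - 3)*(l - 3/2)*(l + 1/2)*(sqrt(2)*l/2 + 1/2)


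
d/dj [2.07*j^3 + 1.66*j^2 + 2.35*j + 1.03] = 6.21*j^2 + 3.32*j + 2.35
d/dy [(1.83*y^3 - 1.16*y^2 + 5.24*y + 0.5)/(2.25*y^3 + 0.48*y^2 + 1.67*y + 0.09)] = (3.4884*y^4 - 17.4678*y^3 - 7.3333*y^2 - 0.688800000000001*y - 0.3634)/(5.0625*y^6 + 2.16*y^5 + 7.7454*y^4 + 2.0082*y^3 + 2.8753*y^2 + 0.3006*y + 0.0081)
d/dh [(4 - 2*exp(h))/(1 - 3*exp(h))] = 10*exp(h)/(3*exp(h) - 1)^2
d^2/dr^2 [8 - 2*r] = 0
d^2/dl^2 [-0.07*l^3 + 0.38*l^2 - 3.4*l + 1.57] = 0.76 - 0.42*l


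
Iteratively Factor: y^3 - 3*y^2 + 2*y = (y - 2)*(y^2 - y) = y*(y - 2)*(y - 1)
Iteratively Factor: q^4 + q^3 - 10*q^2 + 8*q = (q + 4)*(q^3 - 3*q^2 + 2*q) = (q - 2)*(q + 4)*(q^2 - q) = q*(q - 2)*(q + 4)*(q - 1)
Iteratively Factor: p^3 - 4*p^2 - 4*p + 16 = (p - 4)*(p^2 - 4) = (p - 4)*(p - 2)*(p + 2)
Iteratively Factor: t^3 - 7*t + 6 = (t - 1)*(t^2 + t - 6) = (t - 2)*(t - 1)*(t + 3)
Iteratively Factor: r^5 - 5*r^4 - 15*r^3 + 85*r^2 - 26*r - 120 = (r - 3)*(r^4 - 2*r^3 - 21*r^2 + 22*r + 40) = (r - 3)*(r + 1)*(r^3 - 3*r^2 - 18*r + 40) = (r - 3)*(r + 1)*(r + 4)*(r^2 - 7*r + 10) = (r - 3)*(r - 2)*(r + 1)*(r + 4)*(r - 5)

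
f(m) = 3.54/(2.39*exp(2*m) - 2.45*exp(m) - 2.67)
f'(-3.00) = 0.05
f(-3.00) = -1.27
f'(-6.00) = 0.00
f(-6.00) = -1.32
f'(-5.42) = 0.01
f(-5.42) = -1.32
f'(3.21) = -0.01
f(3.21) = 0.00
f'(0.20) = -3.33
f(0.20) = -1.69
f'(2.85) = -0.01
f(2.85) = 0.01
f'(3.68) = -0.00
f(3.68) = 0.00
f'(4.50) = -0.00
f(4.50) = 0.00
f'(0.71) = -10.49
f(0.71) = 1.58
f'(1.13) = -0.85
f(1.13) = 0.28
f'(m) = 3.54*(-4.78*exp(2*m) + 2.45*exp(m))/(2.39*exp(2*m) - 2.45*exp(m) - 2.67)^2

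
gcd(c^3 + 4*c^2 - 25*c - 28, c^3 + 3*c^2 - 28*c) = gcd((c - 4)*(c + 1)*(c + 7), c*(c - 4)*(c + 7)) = c^2 + 3*c - 28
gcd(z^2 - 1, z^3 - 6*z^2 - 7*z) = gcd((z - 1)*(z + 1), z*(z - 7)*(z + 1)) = z + 1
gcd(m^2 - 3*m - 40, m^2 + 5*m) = m + 5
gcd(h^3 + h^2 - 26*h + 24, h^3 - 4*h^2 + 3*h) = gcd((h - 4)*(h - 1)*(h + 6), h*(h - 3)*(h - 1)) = h - 1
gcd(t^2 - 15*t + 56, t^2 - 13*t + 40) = t - 8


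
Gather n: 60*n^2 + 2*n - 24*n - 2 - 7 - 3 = 60*n^2 - 22*n - 12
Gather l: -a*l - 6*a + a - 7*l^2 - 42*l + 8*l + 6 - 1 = -5*a - 7*l^2 + l*(-a - 34) + 5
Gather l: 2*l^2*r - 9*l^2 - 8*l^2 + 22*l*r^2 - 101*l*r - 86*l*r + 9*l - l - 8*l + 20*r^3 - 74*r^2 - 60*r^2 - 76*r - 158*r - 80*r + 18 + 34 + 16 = l^2*(2*r - 17) + l*(22*r^2 - 187*r) + 20*r^3 - 134*r^2 - 314*r + 68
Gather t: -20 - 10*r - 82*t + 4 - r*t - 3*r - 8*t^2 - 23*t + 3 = -13*r - 8*t^2 + t*(-r - 105) - 13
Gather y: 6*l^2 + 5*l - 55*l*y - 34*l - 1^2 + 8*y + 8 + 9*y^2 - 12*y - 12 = 6*l^2 - 29*l + 9*y^2 + y*(-55*l - 4) - 5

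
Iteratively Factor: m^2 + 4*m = (m + 4)*(m)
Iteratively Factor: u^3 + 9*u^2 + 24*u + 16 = (u + 4)*(u^2 + 5*u + 4) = (u + 1)*(u + 4)*(u + 4)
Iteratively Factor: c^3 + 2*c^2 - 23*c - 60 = (c + 4)*(c^2 - 2*c - 15) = (c + 3)*(c + 4)*(c - 5)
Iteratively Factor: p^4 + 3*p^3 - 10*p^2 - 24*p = (p)*(p^3 + 3*p^2 - 10*p - 24) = p*(p - 3)*(p^2 + 6*p + 8) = p*(p - 3)*(p + 2)*(p + 4)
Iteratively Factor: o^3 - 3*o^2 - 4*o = (o)*(o^2 - 3*o - 4) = o*(o + 1)*(o - 4)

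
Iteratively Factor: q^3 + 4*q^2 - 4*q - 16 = (q + 4)*(q^2 - 4) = (q + 2)*(q + 4)*(q - 2)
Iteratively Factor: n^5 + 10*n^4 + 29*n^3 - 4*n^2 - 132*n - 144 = (n + 3)*(n^4 + 7*n^3 + 8*n^2 - 28*n - 48) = (n + 2)*(n + 3)*(n^3 + 5*n^2 - 2*n - 24) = (n + 2)*(n + 3)*(n + 4)*(n^2 + n - 6) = (n - 2)*(n + 2)*(n + 3)*(n + 4)*(n + 3)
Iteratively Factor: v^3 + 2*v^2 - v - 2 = (v + 1)*(v^2 + v - 2) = (v - 1)*(v + 1)*(v + 2)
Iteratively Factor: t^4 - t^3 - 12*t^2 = (t)*(t^3 - t^2 - 12*t) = t*(t + 3)*(t^2 - 4*t) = t^2*(t + 3)*(t - 4)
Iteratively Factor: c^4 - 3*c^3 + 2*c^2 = (c)*(c^3 - 3*c^2 + 2*c) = c^2*(c^2 - 3*c + 2) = c^2*(c - 1)*(c - 2)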